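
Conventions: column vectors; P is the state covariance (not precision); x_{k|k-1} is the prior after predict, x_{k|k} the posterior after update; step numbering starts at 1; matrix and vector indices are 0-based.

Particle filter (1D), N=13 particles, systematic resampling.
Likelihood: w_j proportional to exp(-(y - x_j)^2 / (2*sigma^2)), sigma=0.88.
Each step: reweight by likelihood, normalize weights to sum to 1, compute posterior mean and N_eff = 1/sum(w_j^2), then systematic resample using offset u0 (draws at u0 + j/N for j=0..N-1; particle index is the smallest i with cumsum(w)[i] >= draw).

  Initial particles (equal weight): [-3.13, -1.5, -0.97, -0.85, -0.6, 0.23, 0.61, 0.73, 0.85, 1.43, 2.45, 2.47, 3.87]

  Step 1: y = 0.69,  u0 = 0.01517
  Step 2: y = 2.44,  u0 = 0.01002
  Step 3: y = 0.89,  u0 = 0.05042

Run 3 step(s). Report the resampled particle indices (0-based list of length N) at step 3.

resampled_idx = [0, 1, 2, 3, 4, 5, 6, 7, 8, 9, 10, 11, 12]

step 1: w=[0.0000, 0.0081, 0.0302, 0.0387, 0.0611, 0.1560, 0.1781, 0.1787, 0.1759, 0.1256, 0.0242, 0.0231, 0.0003]  mean=0.6106  Neff=7.0398  idx=[2, 4, 5, 5, 6, 6, 7, 7, 7, 8, 8, 9, 9]
step 2: w=[0.0002, 0.0012, 0.0194, 0.0194, 0.0523, 0.0523, 0.0688, 0.0688, 0.0688, 0.0889, 0.0889, 0.2354, 0.2354]  mean=1.0469  Neff=6.7999  idx=[2, 4, 6, 7, 8, 9, 10, 11, 11, 11, 12, 12, 12]
step 3: w=[0.0649, 0.0818, 0.0846, 0.0846, 0.0846, 0.0859, 0.0859, 0.0713, 0.0713, 0.0713, 0.0713, 0.0713, 0.0713]  mean=1.0076  Neff=12.8828  idx=[0, 1, 2, 3, 4, 5, 6, 7, 8, 9, 10, 11, 12]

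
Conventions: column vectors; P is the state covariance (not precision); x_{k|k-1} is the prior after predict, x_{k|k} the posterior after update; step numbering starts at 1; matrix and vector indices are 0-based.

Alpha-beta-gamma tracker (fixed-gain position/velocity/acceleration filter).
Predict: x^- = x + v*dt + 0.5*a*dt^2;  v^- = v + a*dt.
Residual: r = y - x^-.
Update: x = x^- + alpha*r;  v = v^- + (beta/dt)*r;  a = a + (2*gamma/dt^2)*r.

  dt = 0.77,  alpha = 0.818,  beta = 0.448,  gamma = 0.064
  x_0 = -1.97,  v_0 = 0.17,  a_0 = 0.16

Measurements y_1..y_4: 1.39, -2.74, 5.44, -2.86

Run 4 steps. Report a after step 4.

a_post = -0.9006

step 1: x_pred=-1.7917  r=3.1817  x^+=0.8109  v^+=2.1444  a^+=0.8469
step 2: x_pred=2.7131  r=-5.4531  x^+=-1.7475  v^+=-0.3763  a^+=-0.3304
step 3: x_pred=-2.1352  r=7.5752  x^+=4.0613  v^+=3.7767  a^+=1.3050
step 4: x_pred=7.3563  r=-10.2163  x^+=-1.0006  v^+=-1.1624  a^+=-0.9006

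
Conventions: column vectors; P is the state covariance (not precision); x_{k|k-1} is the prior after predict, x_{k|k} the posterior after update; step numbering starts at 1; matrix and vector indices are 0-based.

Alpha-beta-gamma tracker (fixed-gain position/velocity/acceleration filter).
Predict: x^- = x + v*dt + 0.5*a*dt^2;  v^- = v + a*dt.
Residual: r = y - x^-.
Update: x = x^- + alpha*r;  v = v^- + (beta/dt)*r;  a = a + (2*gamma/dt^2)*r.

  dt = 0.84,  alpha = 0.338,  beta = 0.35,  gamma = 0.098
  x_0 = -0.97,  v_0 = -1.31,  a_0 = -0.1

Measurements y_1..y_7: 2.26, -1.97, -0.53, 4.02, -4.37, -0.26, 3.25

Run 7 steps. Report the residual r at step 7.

resid = 4.3698

step 1: x_pred=-2.1057  r=4.3657  x^+=-0.6301  v^+=0.4250  a^+=1.1127
step 2: x_pred=0.1195  r=-2.0895  x^+=-0.5867  v^+=0.4891  a^+=0.5323
step 3: x_pred=0.0119  r=-0.5419  x^+=-0.1713  v^+=0.7104  a^+=0.3818
step 4: x_pred=0.5601  r=3.4599  x^+=1.7296  v^+=2.4727  a^+=1.3428
step 5: x_pred=4.2804  r=-8.6504  x^+=1.3565  v^+=-0.0037  a^+=-1.0600
step 6: x_pred=0.9795  r=-1.2395  x^+=0.5605  v^+=-1.4106  a^+=-1.4044
step 7: x_pred=-1.1198  r=4.3698  x^+=0.3572  v^+=-0.7695  a^+=-0.1905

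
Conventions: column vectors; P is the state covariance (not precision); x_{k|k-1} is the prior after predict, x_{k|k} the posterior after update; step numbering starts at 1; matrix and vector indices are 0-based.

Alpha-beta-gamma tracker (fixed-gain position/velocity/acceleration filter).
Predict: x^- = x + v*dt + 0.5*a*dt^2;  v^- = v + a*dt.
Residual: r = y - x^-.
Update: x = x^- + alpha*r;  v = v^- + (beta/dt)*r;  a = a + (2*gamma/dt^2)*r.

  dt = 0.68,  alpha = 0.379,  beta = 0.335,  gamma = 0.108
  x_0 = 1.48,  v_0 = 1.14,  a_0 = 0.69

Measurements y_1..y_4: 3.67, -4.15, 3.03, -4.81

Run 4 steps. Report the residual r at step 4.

resid = -4.4275

step 1: x_pred=2.4147  r=1.2553  x^+=2.8905  v^+=2.2276  a^+=1.2764
step 2: x_pred=4.7003  r=-8.8503  x^+=1.3461  v^+=-1.2646  a^+=-2.8579
step 3: x_pred=-0.1746  r=3.2046  x^+=1.0400  v^+=-1.6292  a^+=-1.3609
step 4: x_pred=-0.3825  r=-4.4275  x^+=-2.0605  v^+=-4.7358  a^+=-3.4291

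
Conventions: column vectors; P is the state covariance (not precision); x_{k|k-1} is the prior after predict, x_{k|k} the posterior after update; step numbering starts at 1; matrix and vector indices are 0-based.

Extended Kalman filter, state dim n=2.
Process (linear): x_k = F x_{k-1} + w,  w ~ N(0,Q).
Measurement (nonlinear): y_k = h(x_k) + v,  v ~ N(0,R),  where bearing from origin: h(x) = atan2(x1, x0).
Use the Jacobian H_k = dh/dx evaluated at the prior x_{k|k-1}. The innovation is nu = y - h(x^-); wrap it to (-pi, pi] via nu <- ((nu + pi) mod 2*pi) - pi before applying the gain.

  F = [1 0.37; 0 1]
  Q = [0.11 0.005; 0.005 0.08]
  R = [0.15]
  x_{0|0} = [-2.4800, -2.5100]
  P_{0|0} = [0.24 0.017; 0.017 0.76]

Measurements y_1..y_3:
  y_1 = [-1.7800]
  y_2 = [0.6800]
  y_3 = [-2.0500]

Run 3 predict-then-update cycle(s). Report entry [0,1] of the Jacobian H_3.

step 1: x^-=[-3.4087, -2.5100]  P^-=[0.4666 0.3032; 0.3032 0.8400]  H_jac=[0.1401 -0.1902]  S=[0.1734]  K=[0.0443; -0.6766]  nu=[0.7269]  x^+=[-3.3765, -3.0018]  P^+=[0.4663 0.3084; 0.3084 0.7606]
step 2: x^-=[-4.4872, -3.0018]  P^-=[0.9086 0.5948; 0.5948 0.8406]  H_jac=[0.1030 -0.1540]  S=[0.1607]  K=[0.0125; -0.4241]  nu=[-3.0512]  x^+=[-4.5252, -1.7077]  P^+=[0.9086 0.5957; 0.5957 0.8117]
step 3: x^-=[-5.1571, -1.7077]  P^-=[1.5705 0.9010; 0.9010 0.8917]  H_jac=[0.0579 -0.1747]  S=[0.1643]  K=[-0.4052; -0.6312]  nu=[0.7718]  x^+=[-5.4699, -2.1949]  P^+=[1.5436 0.8590; 0.8590 0.8263]

H_jac[0,1] = -0.1747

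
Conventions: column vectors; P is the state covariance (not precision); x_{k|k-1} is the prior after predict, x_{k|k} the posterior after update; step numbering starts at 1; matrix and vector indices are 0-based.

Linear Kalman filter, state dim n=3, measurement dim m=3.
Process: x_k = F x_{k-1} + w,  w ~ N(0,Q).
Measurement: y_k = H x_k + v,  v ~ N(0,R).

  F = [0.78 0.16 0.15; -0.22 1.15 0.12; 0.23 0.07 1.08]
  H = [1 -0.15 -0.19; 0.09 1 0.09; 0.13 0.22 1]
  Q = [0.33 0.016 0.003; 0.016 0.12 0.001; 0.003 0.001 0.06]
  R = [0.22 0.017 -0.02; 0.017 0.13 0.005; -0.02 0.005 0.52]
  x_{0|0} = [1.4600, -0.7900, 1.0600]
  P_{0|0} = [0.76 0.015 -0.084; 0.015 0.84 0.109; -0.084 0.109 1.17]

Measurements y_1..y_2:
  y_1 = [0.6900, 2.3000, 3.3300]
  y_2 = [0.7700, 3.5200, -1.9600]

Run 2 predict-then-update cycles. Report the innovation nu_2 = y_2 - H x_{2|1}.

innov = [-0.1165, 1.1300, -5.9540]

step 1: x^-=[1.1714, -1.1025, 1.4253]  P^-=[0.8295 0.0899 0.2860; 0.0899 1.3115 0.3395; 0.2860 0.3395 1.4442]  S=[1.0149 -0.0893 0.0020; -0.0893 1.5418 0.8220; 0.0020 0.8220 2.2706]  K=[0.7579 0.0875 0.1498; -0.0902 0.8924 -0.0413; -0.0453 -0.0580 0.7064]  nu=[-0.3760, 3.1688, 1.9950]  x^+=[1.4625, 1.6771, 2.6676]  P^+=[0.1736 0.0058 0.0393; 0.0058 0.1175 -0.0418; 0.0393 -0.0418 0.3720]
step 2: x^-=[1.8092, 1.9270, 3.3348]  P^-=[0.4556 0.0139 0.1231; 0.0139 0.2726 -0.0092; 0.1231 -0.0092 0.5171]  S=[0.6490 0.0329 0.0566; 0.0329 0.4133 0.1221; 0.0566 0.1221 1.0867]  K=[0.6481 0.0701 0.1290; -0.0709 0.6731 -0.0235; -0.0011 -0.0280 0.4919]  nu=[-0.1165, 1.1300, -5.9540]  x^+=[1.0450, 2.8360, 0.3746]  P^+=[0.1483 0.0043 0.0342; 0.0043 0.0883 -0.0274; 0.0342 -0.0274 0.2572]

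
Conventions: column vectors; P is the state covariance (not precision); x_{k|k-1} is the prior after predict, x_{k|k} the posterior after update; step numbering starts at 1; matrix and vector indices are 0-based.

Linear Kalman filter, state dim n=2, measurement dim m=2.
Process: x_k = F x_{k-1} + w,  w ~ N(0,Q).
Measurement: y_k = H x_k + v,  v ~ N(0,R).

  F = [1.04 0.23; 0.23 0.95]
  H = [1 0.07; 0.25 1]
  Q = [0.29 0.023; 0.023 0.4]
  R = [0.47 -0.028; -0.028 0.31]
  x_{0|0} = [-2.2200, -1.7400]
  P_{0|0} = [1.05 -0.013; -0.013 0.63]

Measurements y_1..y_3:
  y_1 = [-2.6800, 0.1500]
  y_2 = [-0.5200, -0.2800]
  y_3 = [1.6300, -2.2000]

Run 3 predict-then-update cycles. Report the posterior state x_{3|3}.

step 1: x^-=[-2.7090, -2.1636]  P^-=[1.4528 0.3983; 0.3983 1.0184]  S=[1.9835 0.8117; 0.8117 1.6184]  K=[0.6970 0.1209; -0.0578 0.7198]  nu=[0.1805, 2.9909]  x^+=[-2.2216, -0.0211]  P^+=[0.3287 -0.0642; -0.0642 0.2408]
step 2: x^-=[-2.3153, -0.5310]  P^-=[0.6275 0.0874; 0.0874 0.6067]  S=[1.1128 0.2603; 0.2603 0.9996]  K=[0.5455 0.1023; -0.0323 0.6372]  nu=[1.8324, 0.8298]  x^+=[-1.2307, -0.0615]  P^+=[0.2569 -0.0478; -0.0478 0.2104]
step 3: x^-=[-1.2941, -0.3415]  P^-=[0.5561 0.0807; 0.0807 0.5826]  S=[1.0403 0.2339; 0.2339 0.9677]  K=[0.5171 0.1021; -0.0246 0.6288]  nu=[2.9480, -1.5350]  x^+=[0.0735, -1.3793]  P^+=[0.2432 -0.0436; -0.0436 0.2065]

x_post = [0.0735, -1.3793]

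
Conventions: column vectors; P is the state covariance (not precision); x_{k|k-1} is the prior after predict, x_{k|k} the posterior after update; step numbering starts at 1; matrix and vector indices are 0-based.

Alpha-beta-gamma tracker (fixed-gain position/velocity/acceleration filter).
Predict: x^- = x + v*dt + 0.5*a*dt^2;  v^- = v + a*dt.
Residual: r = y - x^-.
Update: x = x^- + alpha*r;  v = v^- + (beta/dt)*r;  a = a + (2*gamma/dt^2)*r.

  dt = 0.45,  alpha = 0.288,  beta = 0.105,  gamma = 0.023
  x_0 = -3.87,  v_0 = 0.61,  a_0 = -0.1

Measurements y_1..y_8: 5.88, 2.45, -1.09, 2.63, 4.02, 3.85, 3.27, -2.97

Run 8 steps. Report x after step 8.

x_post = 4.9009

step 1: x_pred=-3.6056  r=9.4856  x^+=-0.8738  v^+=2.7783  a^+=2.0548
step 2: x_pred=0.5845  r=1.8655  x^+=1.1218  v^+=4.1382  a^+=2.4785
step 3: x_pred=3.2349  r=-4.3249  x^+=1.9894  v^+=4.2444  a^+=1.4961
step 4: x_pred=4.0508  r=-1.4208  x^+=3.6416  v^+=4.5861  a^+=1.1733
step 5: x_pred=5.8242  r=-1.8042  x^+=5.3046  v^+=4.6931  a^+=0.7635
step 6: x_pred=7.4938  r=-3.6438  x^+=6.4444  v^+=4.1865  a^+=-0.0642
step 7: x_pred=8.3218  r=-5.0518  x^+=6.8669  v^+=2.9788  a^+=-1.2118
step 8: x_pred=8.0847  r=-11.0547  x^+=4.9009  v^+=-0.1459  a^+=-3.7230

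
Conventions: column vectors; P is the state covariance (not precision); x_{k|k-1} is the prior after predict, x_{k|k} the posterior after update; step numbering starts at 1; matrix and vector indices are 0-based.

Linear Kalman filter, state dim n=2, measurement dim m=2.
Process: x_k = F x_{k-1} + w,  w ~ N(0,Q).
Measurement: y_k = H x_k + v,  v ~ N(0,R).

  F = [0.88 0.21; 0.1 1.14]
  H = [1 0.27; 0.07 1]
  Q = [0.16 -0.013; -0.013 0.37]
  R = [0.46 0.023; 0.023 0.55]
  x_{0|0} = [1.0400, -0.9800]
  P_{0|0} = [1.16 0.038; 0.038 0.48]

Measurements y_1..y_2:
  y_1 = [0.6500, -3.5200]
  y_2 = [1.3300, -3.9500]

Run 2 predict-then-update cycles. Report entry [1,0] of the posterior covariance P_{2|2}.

step 1: x^-=[0.7094, -1.0132]  P^-=[1.0935 0.2429; 0.2429 1.0141]  S=[1.7586 0.6208; 0.6208 1.6034]  K=[0.6820 -0.0648; 0.0774 0.6131]  nu=[0.2142, -2.5565]  x^+=[1.0212, -2.5639]  P^+=[0.3237 -0.0426; -0.0426 0.3420]
step 2: x^-=[0.3602, -2.8208]  P^-=[0.4100 0.0537; 0.0537 0.8079]  S=[0.9579 0.3245; 0.3245 1.3675]  K=[0.4597 -0.0489; 0.0899 0.5722]  nu=[1.7314, -1.1544]  x^+=[1.2126, -3.3257]  P^+=[0.2189 -0.0316; -0.0316 0.3190]

P_post[1,0] = -0.0316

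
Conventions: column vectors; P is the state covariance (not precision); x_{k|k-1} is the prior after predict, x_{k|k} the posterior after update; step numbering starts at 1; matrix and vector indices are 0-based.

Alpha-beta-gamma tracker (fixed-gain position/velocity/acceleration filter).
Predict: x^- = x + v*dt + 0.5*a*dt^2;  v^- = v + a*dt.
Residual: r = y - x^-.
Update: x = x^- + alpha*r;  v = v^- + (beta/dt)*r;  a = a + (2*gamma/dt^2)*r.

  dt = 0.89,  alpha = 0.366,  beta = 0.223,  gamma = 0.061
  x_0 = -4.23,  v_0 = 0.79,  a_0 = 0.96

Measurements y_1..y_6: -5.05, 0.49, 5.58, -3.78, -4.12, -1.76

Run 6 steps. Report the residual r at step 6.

step 1: x_pred=-3.1467  r=-1.9033  x^+=-3.8433  v^+=1.1675  a^+=0.6669
step 2: x_pred=-2.5401  r=3.0301  x^+=-1.4311  v^+=2.5202  a^+=1.1336
step 3: x_pred=1.2609  r=4.3191  x^+=2.8417  v^+=4.6113  a^+=1.7988
step 4: x_pred=7.6581  r=-11.4381  x^+=3.4718  v^+=3.3463  a^+=0.0371
step 5: x_pred=6.4646  r=-10.5846  x^+=2.5907  v^+=0.7272  a^+=-1.5932
step 6: x_pred=2.6069  r=-4.3669  x^+=1.0086  v^+=-1.7849  a^+=-2.2658

resid = -4.3669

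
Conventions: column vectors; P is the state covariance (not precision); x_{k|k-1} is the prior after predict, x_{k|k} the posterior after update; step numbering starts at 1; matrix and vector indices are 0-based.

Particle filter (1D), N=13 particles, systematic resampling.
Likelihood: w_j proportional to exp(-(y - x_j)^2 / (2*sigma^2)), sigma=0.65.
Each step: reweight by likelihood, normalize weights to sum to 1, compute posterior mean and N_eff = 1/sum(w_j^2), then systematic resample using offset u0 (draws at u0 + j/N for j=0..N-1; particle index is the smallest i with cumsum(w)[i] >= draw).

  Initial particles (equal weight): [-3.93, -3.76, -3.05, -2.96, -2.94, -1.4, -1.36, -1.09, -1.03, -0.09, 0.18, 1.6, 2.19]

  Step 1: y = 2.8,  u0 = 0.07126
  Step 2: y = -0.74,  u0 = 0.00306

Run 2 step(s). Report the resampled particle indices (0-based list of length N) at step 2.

resampled_idx = [0, 0, 0, 0, 0, 0, 1, 1, 1, 1, 1, 1, 6]

step 1: w=[0.0000, 0.0000, 0.0000, 0.0000, 0.0000, 0.0000, 0.0000, 0.0000, 0.0000, 0.0001, 0.0004, 0.2202, 0.7793]  mean=2.0592  Neff=1.5247  idx=[11, 11, 12, 12, 12, 12, 12, 12, 12, 12, 12, 12, 12]
step 2: w=[0.4391, 0.4391, 0.0111, 0.0111, 0.0111, 0.0111, 0.0111, 0.0111, 0.0111, 0.0111, 0.0111, 0.0111, 0.0111]  mean=1.6719  Neff=2.5846  idx=[0, 0, 0, 0, 0, 0, 1, 1, 1, 1, 1, 1, 6]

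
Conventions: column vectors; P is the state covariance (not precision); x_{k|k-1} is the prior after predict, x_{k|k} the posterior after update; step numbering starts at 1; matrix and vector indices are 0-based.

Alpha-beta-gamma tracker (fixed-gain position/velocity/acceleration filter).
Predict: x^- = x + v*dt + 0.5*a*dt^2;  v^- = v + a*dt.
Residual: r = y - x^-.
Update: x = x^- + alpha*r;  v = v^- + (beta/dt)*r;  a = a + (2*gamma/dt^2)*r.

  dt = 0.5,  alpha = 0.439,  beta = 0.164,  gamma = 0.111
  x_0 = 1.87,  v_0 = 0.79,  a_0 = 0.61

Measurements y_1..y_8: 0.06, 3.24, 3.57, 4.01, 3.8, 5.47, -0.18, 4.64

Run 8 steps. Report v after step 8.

v_post = -1.5967

step 1: x_pred=2.3413  r=-2.2812  x^+=1.3398  v^+=0.3467  a^+=-1.4158
step 2: x_pred=1.3362  r=1.9038  x^+=2.1720  v^+=0.2633  a^+=0.2748
step 3: x_pred=2.3380  r=1.2320  x^+=2.8788  v^+=0.8048  a^+=1.3689
step 4: x_pred=3.4524  r=0.5576  x^+=3.6972  v^+=1.6722  a^+=1.8640
step 5: x_pred=4.7663  r=-0.9663  x^+=4.3421  v^+=2.2873  a^+=1.0060
step 6: x_pred=5.6115  r=-0.1415  x^+=5.5494  v^+=2.7439  a^+=0.8804
step 7: x_pred=7.0313  r=-7.2113  x^+=3.8656  v^+=0.8187  a^+=-5.5233
step 8: x_pred=3.5845  r=1.0555  x^+=4.0479  v^+=-1.5967  a^+=-4.5860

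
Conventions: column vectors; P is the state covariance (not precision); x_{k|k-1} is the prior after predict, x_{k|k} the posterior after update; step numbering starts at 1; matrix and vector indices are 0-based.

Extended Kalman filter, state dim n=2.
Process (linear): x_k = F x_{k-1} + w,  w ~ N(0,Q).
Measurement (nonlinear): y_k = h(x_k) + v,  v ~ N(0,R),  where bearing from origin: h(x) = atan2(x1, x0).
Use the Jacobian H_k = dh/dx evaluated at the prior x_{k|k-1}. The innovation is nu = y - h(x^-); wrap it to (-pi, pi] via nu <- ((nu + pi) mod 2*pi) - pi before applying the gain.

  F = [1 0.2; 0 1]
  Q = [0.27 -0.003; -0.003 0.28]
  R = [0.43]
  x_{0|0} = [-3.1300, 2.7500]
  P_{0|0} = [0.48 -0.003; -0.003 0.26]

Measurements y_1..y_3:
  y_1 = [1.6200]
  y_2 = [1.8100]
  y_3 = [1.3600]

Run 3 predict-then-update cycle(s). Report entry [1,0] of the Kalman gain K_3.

K[1,0] = -0.2854

step 1: x^-=[-2.5800, 2.7500]  P^-=[0.7592 0.0460; 0.0460 0.5400]  H_jac=[-0.1934 -0.1814]  S=[0.4794]  K=[-0.3237; -0.2229]  nu=[-0.7043]  x^+=[-2.3520, 2.9070]  P^+=[0.7090 0.0114; 0.0114 0.5162]
step 2: x^-=[-1.7706, 2.9070]  P^-=[1.0042 0.1116; 0.1116 0.7962]  H_jac=[-0.2509 -0.1528]  S=[0.5204]  K=[-0.5170; -0.2877]  nu=[-0.3079]  x^+=[-1.6115, 2.9956]  P^+=[0.8651 0.0343; 0.0343 0.7531]
step 3: x^-=[-1.0123, 2.9956]  P^-=[1.1789 0.1819; 0.1819 1.0331]  H_jac=[-0.2996 -0.1013]  S=[0.5575]  K=[-0.6667; -0.2854]  nu=[-0.5367]  x^+=[-0.6546, 3.1487]  P^+=[0.9312 0.0758; 0.0758 0.9877]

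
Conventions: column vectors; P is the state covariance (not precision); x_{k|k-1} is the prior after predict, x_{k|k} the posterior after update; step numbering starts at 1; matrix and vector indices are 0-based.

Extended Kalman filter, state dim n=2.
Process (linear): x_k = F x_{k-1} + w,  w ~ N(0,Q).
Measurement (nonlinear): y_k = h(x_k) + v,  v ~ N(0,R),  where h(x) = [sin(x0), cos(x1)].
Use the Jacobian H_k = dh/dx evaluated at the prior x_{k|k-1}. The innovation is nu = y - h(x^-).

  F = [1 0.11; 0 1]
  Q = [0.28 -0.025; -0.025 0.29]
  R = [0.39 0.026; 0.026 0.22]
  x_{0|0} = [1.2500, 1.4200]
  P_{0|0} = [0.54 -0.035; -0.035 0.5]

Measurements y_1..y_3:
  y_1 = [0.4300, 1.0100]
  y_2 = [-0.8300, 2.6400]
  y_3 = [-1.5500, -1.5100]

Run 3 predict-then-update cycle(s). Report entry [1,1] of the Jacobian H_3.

step 1: x^-=[1.4062, 1.4200]  P^-=[0.8184 -0.0050; -0.0050 0.7900]  H_jac=[0.1639 0.0000; 0.0000 -0.9887]  S=[0.4120 0.0268; 0.0268 0.9922]  K=[0.3257 -0.0038; 0.0493 -0.7885]  nu=[-0.5565, 0.8598]  x^+=[1.2217, 0.7146]  P^+=[0.7747 -0.0077; -0.0077 0.1742]
step 2: x^-=[1.3003, 0.7146]  P^-=[1.0551 -0.0136; -0.0136 0.4642]  H_jac=[0.2673 0.0000; 0.0000 -0.6553]  S=[0.4654 0.0284; 0.0284 0.4193]  K=[0.6071 -0.0199; 0.0366 -0.7279]  nu=[-1.7936, 1.8846]  x^+=[0.1738, -0.7228]  P^+=[0.8841 -0.0174; -0.0174 0.2429]
step 3: x^-=[0.0943, -0.7228]  P^-=[1.1632 -0.0157; -0.0157 0.5329]  H_jac=[0.9956 0.0000; 0.0000 0.6615]  S=[1.5429 0.0157; 0.0157 0.4532]  K=[0.7511 -0.0489; -0.0180 0.7785]  nu=[-1.6441, -2.2600]  x^+=[-1.0301, -2.4525]  P^+=[0.2929 0.0133; 0.0133 0.2582]

H_jac[1,1] = 0.6615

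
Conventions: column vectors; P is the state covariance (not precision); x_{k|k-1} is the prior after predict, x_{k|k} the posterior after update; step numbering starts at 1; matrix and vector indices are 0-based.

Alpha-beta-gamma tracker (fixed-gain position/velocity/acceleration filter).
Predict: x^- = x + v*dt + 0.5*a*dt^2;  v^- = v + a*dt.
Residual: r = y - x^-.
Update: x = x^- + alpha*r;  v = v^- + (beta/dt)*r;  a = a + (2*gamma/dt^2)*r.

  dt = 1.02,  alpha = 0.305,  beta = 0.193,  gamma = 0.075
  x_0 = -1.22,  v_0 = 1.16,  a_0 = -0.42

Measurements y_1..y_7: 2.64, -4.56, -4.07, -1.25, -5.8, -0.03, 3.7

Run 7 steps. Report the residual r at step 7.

step 1: x_pred=-0.2553  r=2.8953  x^+=0.6278  v^+=1.2794  a^+=-0.0026
step 2: x_pred=1.9315  r=-6.4915  x^+=-0.0484  v^+=0.0485  a^+=-0.9385
step 3: x_pred=-0.4871  r=-3.5829  x^+=-1.5799  v^+=-1.5867  a^+=-1.4550
step 4: x_pred=-3.9552  r=2.7052  x^+=-3.1301  v^+=-2.5589  a^+=-1.0650
step 5: x_pred=-6.2943  r=0.4943  x^+=-6.1435  v^+=-3.5517  a^+=-0.9938
step 6: x_pred=-10.2832  r=10.2532  x^+=-7.1560  v^+=-2.6253  a^+=0.4845
step 7: x_pred=-9.5817  r=13.2817  x^+=-5.5308  v^+=0.3820  a^+=2.3994

resid = 13.2817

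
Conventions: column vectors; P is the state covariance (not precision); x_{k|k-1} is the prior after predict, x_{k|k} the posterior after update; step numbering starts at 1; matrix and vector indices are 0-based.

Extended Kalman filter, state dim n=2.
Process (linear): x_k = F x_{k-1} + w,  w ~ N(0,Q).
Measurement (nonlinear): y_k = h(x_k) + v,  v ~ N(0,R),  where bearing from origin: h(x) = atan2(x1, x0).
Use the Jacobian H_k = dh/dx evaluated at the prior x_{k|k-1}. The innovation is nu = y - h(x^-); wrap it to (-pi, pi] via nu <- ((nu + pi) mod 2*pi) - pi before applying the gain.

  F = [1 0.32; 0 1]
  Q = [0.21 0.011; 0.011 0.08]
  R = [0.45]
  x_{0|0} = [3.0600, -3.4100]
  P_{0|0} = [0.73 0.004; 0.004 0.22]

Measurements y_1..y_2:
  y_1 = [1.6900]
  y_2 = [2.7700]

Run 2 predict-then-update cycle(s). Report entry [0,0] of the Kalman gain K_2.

step 1: x^-=[1.9688, -3.4100]  P^-=[0.9651 0.0854; 0.0854 0.3000]  H_jac=[0.2199 0.1270]  S=[0.5063]  K=[0.4407; 0.1123]  nu=[2.7372]  x^+=[3.1750, -3.1025]  P^+=[0.8668 0.0603; 0.0603 0.2936]
step 2: x^-=[2.1822, -3.1025]  P^-=[1.1455 0.1653; 0.1653 0.3736]  H_jac=[0.2156 0.1517]  S=[0.5227]  K=[0.5205; 0.1766]  nu=[-2.5554]  x^+=[0.8520, -3.5538]  P^+=[1.0038 0.1172; 0.1172 0.3573]

K[0,0] = 0.5205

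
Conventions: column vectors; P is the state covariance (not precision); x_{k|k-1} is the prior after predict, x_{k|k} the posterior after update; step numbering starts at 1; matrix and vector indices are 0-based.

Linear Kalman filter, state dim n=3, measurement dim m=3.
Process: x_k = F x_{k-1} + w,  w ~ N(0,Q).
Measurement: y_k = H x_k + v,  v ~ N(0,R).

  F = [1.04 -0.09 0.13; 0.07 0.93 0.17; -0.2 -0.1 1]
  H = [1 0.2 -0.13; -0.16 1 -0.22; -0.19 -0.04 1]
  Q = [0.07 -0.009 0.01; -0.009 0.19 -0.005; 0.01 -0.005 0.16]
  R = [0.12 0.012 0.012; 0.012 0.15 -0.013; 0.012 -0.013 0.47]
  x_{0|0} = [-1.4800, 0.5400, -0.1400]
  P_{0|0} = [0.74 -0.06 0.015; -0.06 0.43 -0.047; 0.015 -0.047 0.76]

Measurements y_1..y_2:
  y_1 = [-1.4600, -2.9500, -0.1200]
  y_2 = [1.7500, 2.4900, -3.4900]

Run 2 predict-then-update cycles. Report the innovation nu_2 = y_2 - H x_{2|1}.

innov = [2.9536, 4.7395, -4.1386]

step 1: x^-=[-1.6060, 0.3748, 0.1020]  P^-=[0.9031 -0.0342 -0.0160; -0.0342 0.5652 0.0431; -0.0160 0.0431 0.9549]  S=[1.0501 -0.0295 -0.2932; -0.0295 0.7754 -0.1666; -0.2932 -0.1666 1.4605]  K=[0.8566 -0.1883 0.0229; 0.1274 0.7566 0.1303; 0.0566 -0.0685 0.6582]  nu=[0.0843, -3.5593, -0.5121]  x^+=[-0.8752, -2.3742, 0.0134]  P^+=[0.1049 0.0081 0.0438; 0.0081 0.1277 0.0596; 0.0438 0.0596 0.3216]
step 2: x^-=[-0.6948, -2.2670, 0.4259]  P^-=[0.1988 0.0173 0.0687; 0.0173 0.3312 0.0908; 0.0687 0.0908 0.4580]  S=[0.3241 0.0468 -0.0003; 0.0468 0.4679 -0.0407; -0.0003 -0.0407 0.9026]  K=[0.6142 -0.1223 0.0282; 0.1267 0.6565 0.1119; 0.0863 -0.0110 0.4885]  nu=[2.9536, 4.7395, -4.1386]  x^+=[0.4229, 0.7554, -1.3931]  P^+=[0.0756 0.0089 0.0369; 0.0089 0.1113 0.0517; 0.0369 0.0517 0.2398]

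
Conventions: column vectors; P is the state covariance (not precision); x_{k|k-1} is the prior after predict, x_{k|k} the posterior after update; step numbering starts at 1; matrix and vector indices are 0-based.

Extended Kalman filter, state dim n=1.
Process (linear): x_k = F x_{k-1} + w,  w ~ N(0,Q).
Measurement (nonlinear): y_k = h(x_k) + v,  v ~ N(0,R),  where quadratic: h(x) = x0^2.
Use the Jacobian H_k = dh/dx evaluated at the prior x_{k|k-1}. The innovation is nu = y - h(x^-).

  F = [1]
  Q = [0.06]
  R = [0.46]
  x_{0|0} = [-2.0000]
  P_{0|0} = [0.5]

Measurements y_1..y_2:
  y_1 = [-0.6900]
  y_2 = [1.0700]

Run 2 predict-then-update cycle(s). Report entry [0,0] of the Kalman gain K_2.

K[0,0] = -0.2107

step 1: x^-=[-2.0000]  P^-=[0.5600]  H_jac=[-4.0000]  S=[9.4200]  K=[-0.2378]  nu=[-4.6900]  x^+=[-0.8848]  P^+=[0.0273]
step 2: x^-=[-0.8848]  P^-=[0.0873]  H_jac=[-1.7695]  S=[0.7335]  K=[-0.2107]  nu=[0.2872]  x^+=[-0.9453]  P^+=[0.0548]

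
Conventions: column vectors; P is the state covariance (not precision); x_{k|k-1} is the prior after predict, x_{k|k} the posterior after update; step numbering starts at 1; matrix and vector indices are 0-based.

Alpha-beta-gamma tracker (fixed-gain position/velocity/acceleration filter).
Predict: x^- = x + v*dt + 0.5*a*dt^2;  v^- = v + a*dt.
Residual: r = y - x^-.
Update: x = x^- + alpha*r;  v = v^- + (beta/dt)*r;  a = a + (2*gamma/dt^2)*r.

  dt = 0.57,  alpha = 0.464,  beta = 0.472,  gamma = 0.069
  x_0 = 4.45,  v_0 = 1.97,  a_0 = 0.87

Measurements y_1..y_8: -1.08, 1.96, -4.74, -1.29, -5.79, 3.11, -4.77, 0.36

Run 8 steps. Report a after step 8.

a_post = 1.9838

step 1: x_pred=5.7142  r=-6.7942  x^+=2.5617  v^+=-3.1602  a^+=-2.0158
step 2: x_pred=0.4329  r=1.5271  x^+=1.1415  v^+=-3.0447  a^+=-1.3672
step 3: x_pred=-0.8161  r=-3.9239  x^+=-2.6368  v^+=-7.0733  a^+=-3.0339
step 4: x_pred=-7.1614  r=5.8714  x^+=-4.4371  v^+=-3.9406  a^+=-0.5400
step 5: x_pred=-6.7710  r=0.9810  x^+=-6.3158  v^+=-3.4361  a^+=-0.1234
step 6: x_pred=-8.2944  r=11.4044  x^+=-3.0028  v^+=5.9372  a^+=4.7206
step 7: x_pred=1.1483  r=-5.9183  x^+=-1.5978  v^+=3.7272  a^+=2.2069
step 8: x_pred=0.8852  r=-0.5252  x^+=0.6415  v^+=4.5502  a^+=1.9838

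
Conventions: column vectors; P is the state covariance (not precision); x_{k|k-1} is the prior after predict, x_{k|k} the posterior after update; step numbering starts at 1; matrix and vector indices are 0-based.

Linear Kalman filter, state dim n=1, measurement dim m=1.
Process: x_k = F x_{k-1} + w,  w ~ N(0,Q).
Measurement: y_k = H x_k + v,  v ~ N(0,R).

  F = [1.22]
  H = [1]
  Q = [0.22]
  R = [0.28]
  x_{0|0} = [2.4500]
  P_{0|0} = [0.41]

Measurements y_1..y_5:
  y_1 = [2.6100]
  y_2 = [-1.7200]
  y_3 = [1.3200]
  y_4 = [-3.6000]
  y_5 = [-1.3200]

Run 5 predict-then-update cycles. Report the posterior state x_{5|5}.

x_post = [-1.6882]

step 1: x^-=[2.9890]  P^-=[0.8302]  S=[1.1102]  K=[0.7478]  nu=[-0.3790]  x^+=[2.7056]  P^+=[0.2094]
step 2: x^-=[3.3008]  P^-=[0.5316]  S=[0.8116]  K=[0.6550]  nu=[-5.0208]  x^+=[0.0121]  P^+=[0.1834]
step 3: x^-=[0.0147]  P^-=[0.4930]  S=[0.7730]  K=[0.6378]  nu=[1.3053]  x^+=[0.8472]  P^+=[0.1786]
step 4: x^-=[1.0336]  P^-=[0.4858]  S=[0.7658]  K=[0.6344]  nu=[-4.6336]  x^+=[-1.9058]  P^+=[0.1776]
step 5: x^-=[-2.3251]  P^-=[0.4844]  S=[0.7644]  K=[0.6337]  nu=[1.0051]  x^+=[-1.6882]  P^+=[0.1774]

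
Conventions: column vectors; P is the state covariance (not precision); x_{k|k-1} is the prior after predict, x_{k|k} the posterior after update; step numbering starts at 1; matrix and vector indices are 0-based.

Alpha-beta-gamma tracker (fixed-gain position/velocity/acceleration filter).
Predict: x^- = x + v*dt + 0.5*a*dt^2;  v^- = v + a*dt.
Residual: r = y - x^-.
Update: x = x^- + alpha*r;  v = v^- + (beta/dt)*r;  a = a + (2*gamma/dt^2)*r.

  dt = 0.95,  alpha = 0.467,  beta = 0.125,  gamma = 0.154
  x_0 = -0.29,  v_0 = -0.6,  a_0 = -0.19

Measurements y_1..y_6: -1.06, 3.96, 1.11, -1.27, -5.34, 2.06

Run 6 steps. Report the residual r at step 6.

step 1: x_pred=-0.9457  r=-0.1143  x^+=-0.9991  v^+=-0.7955  a^+=-0.2290
step 2: x_pred=-1.8582  r=5.8182  x^+=0.8589  v^+=-0.2475  a^+=1.7566
step 3: x_pred=1.4164  r=-0.3064  x^+=1.2733  v^+=1.3809  a^+=1.6520
step 4: x_pred=3.3307  r=-4.6007  x^+=1.1822  v^+=2.3450  a^+=0.0819
step 5: x_pred=3.4469  r=-8.7869  x^+=-0.6566  v^+=1.2667  a^+=-2.9168
step 6: x_pred=-0.7695  r=2.8295  x^+=0.5519  v^+=-1.1320  a^+=-1.9512

resid = 2.8295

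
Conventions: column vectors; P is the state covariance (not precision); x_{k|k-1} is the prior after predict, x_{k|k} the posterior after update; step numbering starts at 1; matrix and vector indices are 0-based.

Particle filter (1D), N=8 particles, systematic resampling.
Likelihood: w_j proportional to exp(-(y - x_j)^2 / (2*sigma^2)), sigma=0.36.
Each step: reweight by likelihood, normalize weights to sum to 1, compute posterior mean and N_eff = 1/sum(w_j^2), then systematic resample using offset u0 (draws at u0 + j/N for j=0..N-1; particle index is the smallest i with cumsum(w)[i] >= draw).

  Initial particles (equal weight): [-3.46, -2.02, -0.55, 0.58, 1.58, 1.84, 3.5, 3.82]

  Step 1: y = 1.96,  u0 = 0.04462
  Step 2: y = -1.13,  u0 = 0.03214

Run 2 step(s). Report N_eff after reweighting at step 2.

step 1: w=[0.0000, 0.0000, 0.0000, 0.0004, 0.3770, 0.6225, 0.0001, 0.0000]  mean=1.7416  Neff=1.8881  idx=[4, 4, 4, 5, 5, 5, 5, 5]
step 2: w=[0.3315, 0.3315, 0.3315, 0.0011, 0.0011, 0.0011, 0.0011, 0.0011]  mean=1.5814  Neff=3.0336  idx=[0, 0, 0, 1, 1, 1, 2, 2]

N_eff = 3.0336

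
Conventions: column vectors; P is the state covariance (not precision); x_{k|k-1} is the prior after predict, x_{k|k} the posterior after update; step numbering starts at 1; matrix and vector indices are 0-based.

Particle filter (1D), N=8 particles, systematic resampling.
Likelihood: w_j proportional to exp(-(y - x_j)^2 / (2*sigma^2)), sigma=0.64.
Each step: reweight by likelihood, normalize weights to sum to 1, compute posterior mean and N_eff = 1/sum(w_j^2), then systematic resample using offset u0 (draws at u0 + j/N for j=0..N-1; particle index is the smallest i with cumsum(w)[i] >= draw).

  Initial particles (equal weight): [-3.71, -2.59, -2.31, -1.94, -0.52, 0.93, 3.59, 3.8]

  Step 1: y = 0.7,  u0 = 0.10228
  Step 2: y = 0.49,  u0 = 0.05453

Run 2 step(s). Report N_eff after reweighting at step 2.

step 1: w=[0.0000, 0.0000, 0.0000, 0.0002, 0.1477, 0.8520, 0.0000, 0.0000]  mean=0.7153  Neff=1.3373  idx=[4, 5, 5, 5, 5, 5, 5, 5]
step 2: w=[0.0495, 0.1358, 0.1358, 0.1358, 0.1358, 0.1358, 0.1358, 0.1358]  mean=0.8582  Neff=7.6038  idx=[1, 1, 2, 3, 4, 5, 6, 7]

N_eff = 7.6038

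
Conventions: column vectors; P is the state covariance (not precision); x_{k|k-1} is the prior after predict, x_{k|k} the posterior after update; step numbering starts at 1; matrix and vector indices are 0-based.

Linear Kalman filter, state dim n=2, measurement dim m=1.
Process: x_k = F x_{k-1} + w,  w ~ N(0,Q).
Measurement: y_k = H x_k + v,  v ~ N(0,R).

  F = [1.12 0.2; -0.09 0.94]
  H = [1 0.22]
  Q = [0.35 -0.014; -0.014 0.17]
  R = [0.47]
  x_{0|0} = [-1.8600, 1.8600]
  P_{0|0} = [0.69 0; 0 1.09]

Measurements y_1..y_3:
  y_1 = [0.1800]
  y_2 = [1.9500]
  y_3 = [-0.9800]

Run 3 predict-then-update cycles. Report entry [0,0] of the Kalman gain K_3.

step 1: x^-=[-1.7112, 1.9158]  P^-=[1.2591 0.1214; 0.1214 1.1387]  S=[1.8377]  K=[0.6997; 0.2024]  nu=[1.4697]  x^+=[-0.6828, 2.2132]  P^+=[0.3594 -0.1388; -0.1388 1.0635]
step 2: x^-=[-0.3221, 2.1419]  P^-=[0.7812 0.0060; 0.0060 1.1361]  S=[1.3088]  K=[0.5979; 0.1956]  nu=[1.8009]  x^+=[0.7546, 2.4941]  P^+=[0.3133 -0.1470; -0.1470 1.0860]
step 3: x^-=[1.3440, 2.2765]  P^-=[0.7206 0.0065; 0.0065 1.1570]  S=[1.2495]  K=[0.5779; 0.2089]  nu=[-2.8248]  x^+=[-0.2884, 1.6864]  P^+=[0.3034 -0.1444; -0.1444 1.1025]

K[0,0] = 0.5779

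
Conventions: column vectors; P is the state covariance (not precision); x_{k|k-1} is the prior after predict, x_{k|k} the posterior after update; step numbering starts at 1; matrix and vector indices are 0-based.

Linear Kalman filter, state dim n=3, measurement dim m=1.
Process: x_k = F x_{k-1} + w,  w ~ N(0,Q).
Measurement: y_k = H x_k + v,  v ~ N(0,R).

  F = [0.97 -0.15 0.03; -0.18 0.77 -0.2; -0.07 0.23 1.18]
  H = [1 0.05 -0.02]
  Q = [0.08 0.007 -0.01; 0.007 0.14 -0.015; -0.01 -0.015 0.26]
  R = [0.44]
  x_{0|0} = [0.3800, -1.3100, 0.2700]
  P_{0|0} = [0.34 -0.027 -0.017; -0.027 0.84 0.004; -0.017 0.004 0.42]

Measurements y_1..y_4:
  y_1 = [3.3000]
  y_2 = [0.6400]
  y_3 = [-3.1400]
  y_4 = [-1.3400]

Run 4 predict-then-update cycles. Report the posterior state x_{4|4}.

step 1: x^-=[0.5732, -1.1311, -0.0093]  P^-=[0.4260 -0.1692 -0.0736; -0.1692 0.6709 0.0483; -0.0736 0.0483 0.8968]  S=[0.8540]  K=[0.4907; -0.1600; -0.1044]  nu=[2.7832]  x^+=[1.9388, -1.5764, -0.2998]  P^+=[0.2204 -0.1022 -0.0299; -0.1022 0.6490 0.0341; -0.0299 0.0341 0.8875]
step 2: x^-=[2.1081, -1.5028, -0.8520]  P^-=[0.3305 -0.1831 -0.0797; -0.1831 0.5831 -0.0617; -0.0797 -0.0617 1.5578]  S=[0.7576]  K=[0.4263; -0.2015; -0.1504]  nu=[-1.4100]  x^+=[1.5071, -1.2187, -0.6399]  P^+=[0.1928 -0.1180 -0.0312; -0.1180 0.5524 -0.0846; -0.0312 -0.0846 1.5407]
step 3: x^-=[1.6255, -1.0817, -1.1408]  P^-=[0.3085 -0.1893 -0.0364; -0.1893 0.5919 -0.3339; -0.0364 -0.3339 2.3984]  S=[0.7342]  K=[0.4083; -0.2084; -0.1376]  nu=[-4.7342]  x^+=[-0.3077, -0.0949, -0.4893]  P^+=[0.1861 -0.1268 0.0049; -0.1268 0.5600 -0.3550; 0.0049 -0.3550 2.3845]
step 4: x^-=[-0.2989, 0.0802, -0.5777]  P^-=[0.3102 -0.2224 0.0788; -0.2224 0.7183 -0.7713; 0.0788 -0.7713 3.4213]  S=[0.7295]  K=[0.4078; -0.2345; -0.0386]  nu=[-1.0566]  x^+=[-0.7299, 0.3280, -0.5369]  P^+=[0.1889 -0.1527 0.0903; -0.1527 0.6781 -0.7779; 0.0903 -0.7779 3.4202]

x_post = [-0.7299, 0.3280, -0.5369]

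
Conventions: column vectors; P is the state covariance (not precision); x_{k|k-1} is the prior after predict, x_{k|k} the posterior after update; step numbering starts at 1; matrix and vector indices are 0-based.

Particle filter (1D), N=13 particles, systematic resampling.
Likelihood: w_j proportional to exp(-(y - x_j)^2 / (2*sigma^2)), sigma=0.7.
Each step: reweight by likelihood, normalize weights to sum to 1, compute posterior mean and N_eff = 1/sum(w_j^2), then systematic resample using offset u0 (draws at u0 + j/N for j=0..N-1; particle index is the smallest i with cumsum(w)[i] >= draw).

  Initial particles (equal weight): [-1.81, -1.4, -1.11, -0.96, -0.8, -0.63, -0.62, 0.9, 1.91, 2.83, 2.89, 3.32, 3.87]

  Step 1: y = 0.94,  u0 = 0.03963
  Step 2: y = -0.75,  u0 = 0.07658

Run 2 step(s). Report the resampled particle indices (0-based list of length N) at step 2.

resampled_idx = [0, 0, 0, 0, 0, 1, 1, 1, 1, 1, 3, 6, 11]

step 1: w=[0.0003, 0.0022, 0.0082, 0.0149, 0.0270, 0.0480, 0.0496, 0.5928, 0.2273, 0.0155, 0.0123, 0.0018, 0.0001]  mean=0.9439  Neff=2.4433  idx=[4, 6, 7, 7, 7, 7, 7, 7, 7, 7, 8, 8, 8]
step 2: w=[0.4022, 0.3964, 0.0251, 0.0251, 0.0251, 0.0251, 0.0251, 0.0251, 0.0251, 0.0251, 0.0003, 0.0003, 0.0003]  mean=-0.3854  Neff=3.0872  idx=[0, 0, 0, 0, 0, 1, 1, 1, 1, 1, 3, 6, 11]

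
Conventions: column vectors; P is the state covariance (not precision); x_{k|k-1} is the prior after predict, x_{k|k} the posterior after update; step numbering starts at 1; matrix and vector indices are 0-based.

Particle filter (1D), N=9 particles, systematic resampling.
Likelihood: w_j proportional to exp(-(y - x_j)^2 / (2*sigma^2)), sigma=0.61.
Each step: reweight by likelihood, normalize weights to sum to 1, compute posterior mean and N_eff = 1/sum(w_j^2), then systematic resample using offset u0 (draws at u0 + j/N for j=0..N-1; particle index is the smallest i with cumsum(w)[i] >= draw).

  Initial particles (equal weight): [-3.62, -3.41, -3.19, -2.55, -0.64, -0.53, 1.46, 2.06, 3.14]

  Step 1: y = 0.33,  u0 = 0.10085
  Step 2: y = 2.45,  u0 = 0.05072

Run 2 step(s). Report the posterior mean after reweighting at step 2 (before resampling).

step 1: w=[0.0000, 0.0000, 0.0000, 0.0000, 0.3321, 0.4353, 0.2115, 0.0211, 0.0000]  mean=-0.0911  Neff=2.8990  idx=[4, 4, 4, 5, 5, 5, 6, 6, 7]
step 2: w=[0.0000, 0.0000, 0.0000, 0.0000, 0.0000, 0.0000, 0.1983, 0.1983, 0.6033]  mean=1.8220  Neff=2.2590  idx=[6, 6, 7, 7, 8, 8, 8, 8, 8]

post_mean = 1.8220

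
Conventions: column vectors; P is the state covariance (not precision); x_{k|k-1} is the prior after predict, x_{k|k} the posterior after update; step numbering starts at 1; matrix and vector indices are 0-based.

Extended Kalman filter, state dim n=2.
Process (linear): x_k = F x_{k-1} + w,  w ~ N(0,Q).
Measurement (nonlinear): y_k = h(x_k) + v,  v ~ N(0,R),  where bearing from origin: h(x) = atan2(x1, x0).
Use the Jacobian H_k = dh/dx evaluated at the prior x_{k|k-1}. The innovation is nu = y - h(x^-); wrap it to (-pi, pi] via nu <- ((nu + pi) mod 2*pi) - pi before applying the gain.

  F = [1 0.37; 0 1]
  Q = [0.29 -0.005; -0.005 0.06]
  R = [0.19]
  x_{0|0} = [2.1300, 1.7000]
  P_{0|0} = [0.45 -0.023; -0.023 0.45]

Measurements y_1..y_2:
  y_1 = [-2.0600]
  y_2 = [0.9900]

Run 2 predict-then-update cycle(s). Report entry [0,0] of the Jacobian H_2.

H_jac[0,0] = -0.0289

step 1: x^-=[2.7590, 1.7000]  P^-=[0.7846 0.1385; 0.1385 0.5100]  H_jac=[-0.1619 0.2627]  S=[0.2340]  K=[-0.3873; 0.4768]  nu=[-2.6122]  x^+=[3.7707, 0.4545]  P^+=[0.7495 0.1817; 0.1817 0.4568]
step 2: x^-=[3.9388, 0.4545]  P^-=[1.2365 0.3457; 0.3457 0.5168]  H_jac=[-0.0289 0.2505]  S=[0.2185]  K=[0.2329; 0.5469]  nu=[0.8751]  x^+=[4.1426, 0.9331]  P^+=[1.2246 0.3179; 0.3179 0.4515]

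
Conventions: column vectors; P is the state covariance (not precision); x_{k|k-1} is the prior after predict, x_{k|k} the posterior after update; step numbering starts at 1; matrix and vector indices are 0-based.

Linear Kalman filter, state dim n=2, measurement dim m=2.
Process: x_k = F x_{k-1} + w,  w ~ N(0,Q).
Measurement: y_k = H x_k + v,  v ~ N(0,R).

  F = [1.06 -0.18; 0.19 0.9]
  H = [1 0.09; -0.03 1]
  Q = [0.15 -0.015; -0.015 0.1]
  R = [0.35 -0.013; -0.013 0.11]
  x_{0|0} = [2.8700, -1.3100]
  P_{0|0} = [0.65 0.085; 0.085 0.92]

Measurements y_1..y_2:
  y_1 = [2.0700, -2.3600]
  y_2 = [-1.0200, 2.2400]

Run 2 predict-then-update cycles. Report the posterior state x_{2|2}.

x_post = [0.8497, 0.7877]

step 1: x^-=[3.2780, -0.6337]  P^-=[0.8777 0.0451; 0.0451 0.8977]  S=[1.2431 0.0864; 0.0864 1.0058]  K=[0.7123 -0.0426; 0.0395 0.8878]  nu=[-1.1510, -1.6280]  x^+=[2.5275, -2.1245]  P^+=[0.2504 -0.0064; -0.0064 0.0970]
step 2: x^-=[3.0615, -1.4318]  P^-=[0.4370 0.0138; 0.0138 0.1854]  S=[0.7910 0.0044; 0.0044 0.2949]  K=[0.5541 -0.0058; 0.0351 0.6266]  nu=[-3.9527, 3.7637]  x^+=[0.8497, 0.7877]  P^+=[0.1942 -0.0020; -0.0020 0.0684]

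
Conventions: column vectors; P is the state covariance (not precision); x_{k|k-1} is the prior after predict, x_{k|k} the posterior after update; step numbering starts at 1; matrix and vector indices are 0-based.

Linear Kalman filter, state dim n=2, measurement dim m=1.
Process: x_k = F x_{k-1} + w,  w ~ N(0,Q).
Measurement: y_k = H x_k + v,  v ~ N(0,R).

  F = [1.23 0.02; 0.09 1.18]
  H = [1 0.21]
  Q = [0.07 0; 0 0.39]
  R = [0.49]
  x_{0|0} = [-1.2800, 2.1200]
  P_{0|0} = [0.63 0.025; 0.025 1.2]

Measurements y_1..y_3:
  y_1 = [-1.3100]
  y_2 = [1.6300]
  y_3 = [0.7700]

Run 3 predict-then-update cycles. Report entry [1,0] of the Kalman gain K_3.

K[1,0] = 0.3668

step 1: x^-=[-1.5320, 2.3864]  P^-=[1.0248 0.1344; 0.1344 2.0713]  S=[1.6626]  K=[0.6334; 0.3424]  nu=[-0.2791]  x^+=[-1.7088, 2.2908]  P^+=[0.3579 -0.2262; -0.2262 1.8763]
step 2: x^-=[-2.0560, 2.5494]  P^-=[0.6010 -0.2449; -0.2449 2.9574]  S=[1.1186]  K=[0.4913; 0.3363]  nu=[3.1506]  x^+=[-0.5080, 3.6090]  P^+=[0.3310 -0.4297; -0.4297 2.8309]
step 3: x^-=[-0.5527, 4.2129]  P^-=[0.5507 -0.5210; -0.5210 4.2432]  S=[1.0091]  K=[0.4374; 0.3668]  nu=[0.4380]  x^+=[-0.3611, 4.3735]  P^+=[0.3577 -0.6829; -0.6829 4.1074]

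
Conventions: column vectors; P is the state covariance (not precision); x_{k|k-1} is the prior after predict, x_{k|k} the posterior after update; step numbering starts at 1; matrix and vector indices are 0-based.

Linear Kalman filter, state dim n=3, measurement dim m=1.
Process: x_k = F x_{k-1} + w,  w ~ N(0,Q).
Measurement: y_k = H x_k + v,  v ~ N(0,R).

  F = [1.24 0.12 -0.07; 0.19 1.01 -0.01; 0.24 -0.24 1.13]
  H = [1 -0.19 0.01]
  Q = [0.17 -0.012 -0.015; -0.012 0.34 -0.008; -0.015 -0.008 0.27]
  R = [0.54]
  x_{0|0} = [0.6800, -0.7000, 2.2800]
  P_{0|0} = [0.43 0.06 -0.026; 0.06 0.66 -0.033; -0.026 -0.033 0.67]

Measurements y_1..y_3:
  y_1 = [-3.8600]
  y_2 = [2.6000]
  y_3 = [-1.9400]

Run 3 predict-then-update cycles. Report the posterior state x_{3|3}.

x_post = [-1.2795, -0.9341, 3.4080]

step 1: x^-=[0.5996, -0.6006, 2.9076]  P^-=[0.8669 0.2493 -0.0162; 0.2493 1.0526 -0.1874; -0.0162 -0.1874 1.1852]  S=[1.3506]  K=[0.6066; 0.0351; 0.0232]  nu=[-4.6028]  x^+=[-2.1926, -0.7623, 2.8010]  P^+=[0.3698 0.2205 -0.0352; 0.2205 1.0510 -0.1885; -0.0352 -0.1885 1.1845]
step 2: x^-=[-3.0064, -1.2145, 2.8219]  P^-=[0.8345 0.4990 -0.1656; 0.4990 1.5142 -0.4389; -0.1656 -0.4389 1.9221]  S=[1.2381]  K=[0.5961; 0.1672; -0.0509]  nu=[5.3474]  x^+=[0.1813, -0.3207, 2.5500]  P^+=[0.3946 0.3757 -0.1280; 0.3757 1.4796 -0.4284; -0.1280 -0.4284 1.9189]
step 3: x^-=[0.0078, -0.3149, 3.0019]  P^-=[0.9486 0.7748 -0.4355; 0.7748 2.0171 -0.8136; -0.4355 -0.8136 2.9478]  S=[1.2617]  K=[0.6317; 0.3039; -0.1993]  nu=[-2.0376]  x^+=[-1.2795, -0.9341, 3.4080]  P^+=[0.4451 0.5326 -0.2767; 0.5326 1.9006 -0.7371; -0.2767 -0.7371 2.8977]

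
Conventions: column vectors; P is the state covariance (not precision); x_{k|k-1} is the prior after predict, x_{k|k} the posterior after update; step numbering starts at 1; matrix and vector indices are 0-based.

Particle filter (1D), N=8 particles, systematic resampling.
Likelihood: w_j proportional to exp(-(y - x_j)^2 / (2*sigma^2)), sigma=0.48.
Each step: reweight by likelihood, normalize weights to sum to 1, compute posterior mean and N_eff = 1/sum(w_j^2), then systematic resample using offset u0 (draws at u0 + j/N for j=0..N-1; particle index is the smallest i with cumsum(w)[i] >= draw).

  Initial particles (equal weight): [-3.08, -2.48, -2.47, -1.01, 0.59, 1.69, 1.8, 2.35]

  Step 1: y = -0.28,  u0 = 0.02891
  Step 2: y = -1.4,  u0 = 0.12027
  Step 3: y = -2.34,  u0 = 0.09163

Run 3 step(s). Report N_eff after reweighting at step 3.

N_eff = 8.0000

step 1: w=[0.0000, 0.0001, 0.0001, 0.6187, 0.3805, 0.0004, 0.0002, 0.0000]  mean=-0.3997  Neff=1.8952  idx=[3, 3, 3, 3, 3, 4, 4, 4]
step 2: w=[0.2000, 0.2000, 0.2000, 0.2000, 0.2000, 0.0001, 0.0001, 0.0001]  mean=-1.0098  Neff=5.0015  idx=[0, 1, 1, 2, 3, 3, 4, 4]
step 3: w=[0.1250, 0.1250, 0.1250, 0.1250, 0.1250, 0.1250, 0.1250, 0.1250]  mean=-1.0100  Neff=8.0000  idx=[0, 1, 2, 3, 4, 5, 6, 7]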